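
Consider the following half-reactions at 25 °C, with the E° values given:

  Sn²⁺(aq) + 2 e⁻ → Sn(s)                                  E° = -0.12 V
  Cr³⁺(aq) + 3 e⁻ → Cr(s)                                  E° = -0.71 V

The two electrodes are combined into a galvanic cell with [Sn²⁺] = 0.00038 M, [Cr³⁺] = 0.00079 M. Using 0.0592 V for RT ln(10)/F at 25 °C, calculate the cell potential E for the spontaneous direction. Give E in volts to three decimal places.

Sn²⁺/Sn is the cathode (higher E°), Cr³⁺/Cr the anode: E°cell = -0.12 − (-0.71) = +0.59 V, n = 6.
Overall: 3 Sn²⁺(aq) + 2 Cr(s) → 3 Sn(s) + 2 Cr³⁺(aq)
Q = [Cr³⁺]^2 / ([Sn²⁺]^3); log Q = 4.056.
E = E° − (0.0592/n) log Q = +0.59 − (0.0592/6)(4.056) = +0.550 V.

+0.550 V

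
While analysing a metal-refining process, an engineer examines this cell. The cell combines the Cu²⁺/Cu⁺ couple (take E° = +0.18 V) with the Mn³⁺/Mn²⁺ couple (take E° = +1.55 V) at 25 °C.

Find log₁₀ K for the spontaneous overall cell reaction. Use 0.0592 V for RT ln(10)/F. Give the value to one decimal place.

23.1

Cathode: Mn³⁺/Mn²⁺; anode: Cu²⁺/Cu⁺. E°cell = +1.37 V, n = 1.
log K = nE°cell / 0.0592 = (1)(+1.37) / 0.0592 = 23.1.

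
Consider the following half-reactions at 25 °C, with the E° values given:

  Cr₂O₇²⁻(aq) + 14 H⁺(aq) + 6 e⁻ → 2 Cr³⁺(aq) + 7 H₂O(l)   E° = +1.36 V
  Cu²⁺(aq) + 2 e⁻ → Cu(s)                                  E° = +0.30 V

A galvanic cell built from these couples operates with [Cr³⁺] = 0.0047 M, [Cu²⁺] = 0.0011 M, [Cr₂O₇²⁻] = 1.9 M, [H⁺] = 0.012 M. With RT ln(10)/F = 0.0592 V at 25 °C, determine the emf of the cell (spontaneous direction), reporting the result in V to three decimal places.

Cr₂O₇²⁻/Cr³⁺ is the cathode (higher E°), Cu²⁺/Cu the anode: E°cell = +1.36 − (+0.30) = +1.06 V, n = 6.
Overall: Cr₂O₇²⁻(aq) + 14 H⁺(aq) + 3 Cu(s) → 2 Cr³⁺(aq) + 7 H₂O(l) + 3 Cu²⁺(aq)
Q = [Cr³⁺]^2·[Cu²⁺]^3 / ([Cr₂O₇²⁻]·[H⁺]^14); log Q = 13.081.
E = E° − (0.0592/n) log Q = +1.06 − (0.0592/6)(13.081) = +0.931 V.

+0.931 V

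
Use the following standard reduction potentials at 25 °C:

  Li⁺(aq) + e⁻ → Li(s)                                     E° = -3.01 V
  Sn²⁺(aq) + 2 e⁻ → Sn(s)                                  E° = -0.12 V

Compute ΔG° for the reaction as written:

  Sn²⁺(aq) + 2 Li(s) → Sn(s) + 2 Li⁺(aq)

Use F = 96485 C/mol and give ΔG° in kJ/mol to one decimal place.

-557.7 kJ/mol

As written, Sn²⁺/Sn is reduced (cathode) and Li⁺/Li is oxidised (anode), so E°cell = (-0.12) − (-3.01) = +2.89 V.
Balancing electrons gives n = 2.
ΔG° = −nFE° = −(2)(96485)(+2.89) = -557,683 J = -557.7 kJ/mol.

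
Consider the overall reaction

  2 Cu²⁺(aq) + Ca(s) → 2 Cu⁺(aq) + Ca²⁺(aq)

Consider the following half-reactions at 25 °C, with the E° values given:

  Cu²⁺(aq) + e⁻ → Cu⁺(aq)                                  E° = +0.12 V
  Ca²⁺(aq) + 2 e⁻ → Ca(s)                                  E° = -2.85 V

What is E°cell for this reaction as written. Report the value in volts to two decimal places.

+2.97 V

The Cu²⁺/Cu⁺ couple has the higher reduction potential, so it is the cathode; Ca²⁺/Ca is oxidised at the anode.
E°cell = E°(cathode) − E°(anode) = (+0.12) − (-2.85) = +2.97 V.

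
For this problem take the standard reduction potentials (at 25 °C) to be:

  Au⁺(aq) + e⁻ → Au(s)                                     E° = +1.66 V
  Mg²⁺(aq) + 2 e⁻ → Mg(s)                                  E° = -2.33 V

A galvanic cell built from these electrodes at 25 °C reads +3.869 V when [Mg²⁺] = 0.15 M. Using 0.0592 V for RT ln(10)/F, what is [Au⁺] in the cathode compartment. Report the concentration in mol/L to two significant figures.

0.0035 M

Au⁺/Au is the cathode, Mg²⁺/Mg the anode: E°cell = +3.99 V, n = 2.
Overall reaction: 2 Au⁺(aq) + Mg(s) → 2 Au(s) + Mg²⁺(aq); Q = [Mg²⁺]^1/[Au⁺]^2.
From E = E° − (0.0592/n) log Q: log Q = (E° − E)·n/0.0592 = (+3.99 − (+3.869))·2/0.0592 = 4.0878.
So 2·log[Au⁺] = 1·log(0.15) − log Q = -0.8239 − (4.0878) = -4.9117; log[Au⁺] = -4.9117 / 2 = -2.4558; [Au⁺] = 10^(-2.4558) ≈ 0.0035 M.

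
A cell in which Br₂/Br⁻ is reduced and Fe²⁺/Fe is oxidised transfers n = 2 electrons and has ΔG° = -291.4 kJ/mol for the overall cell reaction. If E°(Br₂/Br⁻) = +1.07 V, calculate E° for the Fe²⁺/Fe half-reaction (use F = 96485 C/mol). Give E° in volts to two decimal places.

-0.44 V

E°cell = −ΔG°/(nF) = −(-291.4×10³)/((2)(96485)) = +1.510 V.
Since Br₂/Br⁻ is the cathode and Fe²⁺/Fe the anode, E°cell = E°(Br₂/Br⁻) − E°(Fe²⁺/Fe).
So E°(Fe²⁺/Fe) = E°(Br₂/Br⁻) − E°cell = (+1.07) − (+1.510) = -0.44 V.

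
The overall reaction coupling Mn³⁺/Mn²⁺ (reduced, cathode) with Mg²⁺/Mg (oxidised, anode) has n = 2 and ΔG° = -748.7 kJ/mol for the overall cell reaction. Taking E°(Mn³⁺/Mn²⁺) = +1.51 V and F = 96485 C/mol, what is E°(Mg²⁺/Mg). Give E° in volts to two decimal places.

E°cell = −ΔG°/(nF) = −(-748.7×10³)/((2)(96485)) = +3.880 V.
Since Mn³⁺/Mn²⁺ is the cathode and Mg²⁺/Mg the anode, E°cell = E°(Mn³⁺/Mn²⁺) − E°(Mg²⁺/Mg).
So E°(Mg²⁺/Mg) = E°(Mn³⁺/Mn²⁺) − E°cell = (+1.51) − (+3.880) = -2.37 V.

-2.37 V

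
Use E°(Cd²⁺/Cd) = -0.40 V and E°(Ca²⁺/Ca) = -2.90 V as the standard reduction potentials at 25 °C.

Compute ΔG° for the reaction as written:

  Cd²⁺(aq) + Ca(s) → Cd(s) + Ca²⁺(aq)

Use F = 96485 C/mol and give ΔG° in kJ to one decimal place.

-482.4 kJ

As written, Cd²⁺/Cd is reduced (cathode) and Ca²⁺/Ca is oxidised (anode), so E°cell = (-0.40) − (-2.90) = +2.50 V.
Balancing electrons gives n = 2.
ΔG° = −nFE° = −(2)(96485)(+2.50) = -482,425 J = -482.4 kJ.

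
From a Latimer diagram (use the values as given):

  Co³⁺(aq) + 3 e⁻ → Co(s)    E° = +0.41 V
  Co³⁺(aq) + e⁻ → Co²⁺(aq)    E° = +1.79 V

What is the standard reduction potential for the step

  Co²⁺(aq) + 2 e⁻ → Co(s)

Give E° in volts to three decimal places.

-0.280 V

Sequential free energies add, so n₃E°₃ = n₁E°₁ + n₂E°₂.
With n₃ = 3, and the known step contributing 1×(+1.79) V, the unknown satisfies 2·E° = 3×(+0.41) − 1×(+1.79) = -0.560.
E° = -0.560 / 2 = -0.280 V.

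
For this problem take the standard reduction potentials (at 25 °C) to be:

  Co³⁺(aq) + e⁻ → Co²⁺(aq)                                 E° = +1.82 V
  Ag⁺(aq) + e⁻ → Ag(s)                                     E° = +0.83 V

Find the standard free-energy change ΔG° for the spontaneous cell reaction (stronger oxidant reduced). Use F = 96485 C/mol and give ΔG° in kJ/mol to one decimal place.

-95.5 kJ/mol

Co³⁺/Co²⁺ (E° = +1.82 V) is the cathode; Ag⁺/Ag (E° = +0.83 V) is the anode, so E°cell = +0.99 V.
Balancing electrons gives n = 1 (lcm of 1 and 1).
ΔG° = −nFE° = −(1)(96485)(+0.99) = -95,520 J = -95.5 kJ/mol.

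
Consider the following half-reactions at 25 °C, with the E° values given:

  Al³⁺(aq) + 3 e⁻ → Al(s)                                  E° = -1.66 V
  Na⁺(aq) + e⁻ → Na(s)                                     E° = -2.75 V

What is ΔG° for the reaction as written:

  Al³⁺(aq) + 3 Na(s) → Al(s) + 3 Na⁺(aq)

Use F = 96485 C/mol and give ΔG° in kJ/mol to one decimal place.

As written, Al³⁺/Al is reduced (cathode) and Na⁺/Na is oxidised (anode), so E°cell = (-1.66) − (-2.75) = +1.09 V.
Balancing electrons gives n = 3.
ΔG° = −nFE° = −(3)(96485)(+1.09) = -315,506 J = -315.5 kJ/mol.

-315.5 kJ/mol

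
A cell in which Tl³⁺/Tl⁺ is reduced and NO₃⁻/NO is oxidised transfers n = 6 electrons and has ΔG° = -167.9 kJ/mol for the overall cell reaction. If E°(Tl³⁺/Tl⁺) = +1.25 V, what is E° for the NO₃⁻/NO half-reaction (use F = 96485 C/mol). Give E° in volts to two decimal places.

+0.96 V

E°cell = −ΔG°/(nF) = −(-167.9×10³)/((6)(96485)) = +0.290 V.
Since Tl³⁺/Tl⁺ is the cathode and NO₃⁻/NO the anode, E°cell = E°(Tl³⁺/Tl⁺) − E°(NO₃⁻/NO).
So E°(NO₃⁻/NO) = E°(Tl³⁺/Tl⁺) − E°cell = (+1.25) − (+0.290) = +0.96 V.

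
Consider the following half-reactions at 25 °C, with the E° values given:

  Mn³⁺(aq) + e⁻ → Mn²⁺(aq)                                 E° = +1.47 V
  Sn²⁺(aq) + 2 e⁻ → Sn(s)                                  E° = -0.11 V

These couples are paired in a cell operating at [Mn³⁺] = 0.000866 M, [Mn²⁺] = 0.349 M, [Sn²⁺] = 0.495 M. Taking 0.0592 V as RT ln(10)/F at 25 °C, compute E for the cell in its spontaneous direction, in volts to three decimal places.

Mn³⁺/Mn²⁺ is the cathode (higher E°), Sn²⁺/Sn the anode: E°cell = +1.47 − (-0.11) = +1.58 V, n = 2.
Overall: 2 Mn³⁺(aq) + Sn(s) → 2 Mn²⁺(aq) + Sn²⁺(aq)
Q = [Mn²⁺]^2·[Sn²⁺] / ([Mn³⁺]^2); log Q = 4.905.
E = E° − (0.0592/n) log Q = +1.58 − (0.0592/2)(4.905) = +1.435 V.

+1.435 V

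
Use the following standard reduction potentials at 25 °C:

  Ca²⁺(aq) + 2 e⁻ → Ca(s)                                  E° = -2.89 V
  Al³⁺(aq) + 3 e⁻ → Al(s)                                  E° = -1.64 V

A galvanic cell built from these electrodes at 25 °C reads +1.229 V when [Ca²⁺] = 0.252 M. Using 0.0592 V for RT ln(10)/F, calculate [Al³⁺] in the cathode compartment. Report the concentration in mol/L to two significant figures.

0.011 M

Al³⁺/Al is the cathode, Ca²⁺/Ca the anode: E°cell = +1.25 V, n = 6.
Overall reaction: 2 Al³⁺(aq) + 3 Ca(s) → 2 Al(s) + 3 Ca²⁺(aq); Q = [Ca²⁺]^3/[Al³⁺]^2.
From E = E° − (0.0592/n) log Q: log Q = (E° − E)·n/0.0592 = (+1.25 − (+1.229))·6/0.0592 = 2.1284.
So 2·log[Al³⁺] = 3·log(0.252) − log Q = -1.7958 − (2.1284) = -3.9242; log[Al³⁺] = -3.9242 / 2 = -1.9621; [Al³⁺] = 10^(-1.9621) ≈ 0.011 M.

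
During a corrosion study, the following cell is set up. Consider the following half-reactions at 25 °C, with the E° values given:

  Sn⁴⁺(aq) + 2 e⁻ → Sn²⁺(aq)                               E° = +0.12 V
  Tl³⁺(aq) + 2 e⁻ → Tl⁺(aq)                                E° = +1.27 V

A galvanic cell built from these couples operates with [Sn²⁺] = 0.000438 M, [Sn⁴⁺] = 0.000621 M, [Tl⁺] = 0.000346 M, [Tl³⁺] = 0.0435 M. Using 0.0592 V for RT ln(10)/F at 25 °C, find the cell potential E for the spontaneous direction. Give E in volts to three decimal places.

Tl³⁺/Tl⁺ is the cathode (higher E°), Sn⁴⁺/Sn²⁺ the anode: E°cell = +1.27 − (+0.12) = +1.15 V, n = 2.
Overall: Tl³⁺(aq) + Sn²⁺(aq) → Tl⁺(aq) + Sn⁴⁺(aq)
Q = [Tl⁺]·[Sn⁴⁺] / ([Tl³⁺]·[Sn²⁺]); log Q = -1.948.
E = E° − (0.0592/n) log Q = +1.15 − (0.0592/2)(-1.948) = +1.208 V.

+1.208 V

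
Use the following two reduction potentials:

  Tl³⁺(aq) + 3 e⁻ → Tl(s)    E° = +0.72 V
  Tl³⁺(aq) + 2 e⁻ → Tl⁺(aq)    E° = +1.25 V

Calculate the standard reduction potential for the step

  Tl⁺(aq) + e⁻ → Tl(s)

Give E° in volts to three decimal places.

Sequential free energies add, so n₃E°₃ = n₁E°₁ + n₂E°₂.
With n₃ = 3, and the known step contributing 2×(+1.25) V, the unknown satisfies 1·E° = 3×(+0.72) − 2×(+1.25) = -0.340.
E° = -0.340 / 1 = -0.340 V.

-0.340 V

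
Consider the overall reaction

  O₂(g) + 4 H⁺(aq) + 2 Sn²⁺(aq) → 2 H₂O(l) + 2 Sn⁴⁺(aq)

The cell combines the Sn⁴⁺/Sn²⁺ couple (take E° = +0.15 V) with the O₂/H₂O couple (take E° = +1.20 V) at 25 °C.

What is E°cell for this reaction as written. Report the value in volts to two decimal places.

+1.05 V

The O₂/H₂O couple has the higher reduction potential, so it is the cathode; Sn⁴⁺/Sn²⁺ is oxidised at the anode.
E°cell = E°(cathode) − E°(anode) = (+1.20) − (+0.15) = +1.05 V.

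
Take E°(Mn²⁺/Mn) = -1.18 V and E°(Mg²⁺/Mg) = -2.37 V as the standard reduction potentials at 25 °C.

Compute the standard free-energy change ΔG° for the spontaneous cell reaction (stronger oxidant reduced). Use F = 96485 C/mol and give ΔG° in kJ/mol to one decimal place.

Mn²⁺/Mn (E° = -1.18 V) is the cathode; Mg²⁺/Mg (E° = -2.37 V) is the anode, so E°cell = +1.19 V.
Balancing electrons gives n = 2 (lcm of 2 and 2).
ΔG° = −nFE° = −(2)(96485)(+1.19) = -229,634 J = -229.6 kJ/mol.

-229.6 kJ/mol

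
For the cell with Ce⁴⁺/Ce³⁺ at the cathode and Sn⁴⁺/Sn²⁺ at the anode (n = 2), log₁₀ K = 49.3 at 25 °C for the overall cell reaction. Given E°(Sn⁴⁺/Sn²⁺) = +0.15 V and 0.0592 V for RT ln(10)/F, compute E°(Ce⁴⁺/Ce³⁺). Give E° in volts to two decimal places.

+1.61 V

E°cell = (0.0592/n)·log K = (0.0592/2)(49.3) = +1.459 V.
Since Ce⁴⁺/Ce³⁺ is the cathode and Sn⁴⁺/Sn²⁺ the anode, E°cell = E°(Ce⁴⁺/Ce³⁺) − E°(Sn⁴⁺/Sn²⁺).
So E°(Ce⁴⁺/Ce³⁺) = E°cell + E°(Sn⁴⁺/Sn²⁺) = +1.459 + (+0.15) = +1.61 V.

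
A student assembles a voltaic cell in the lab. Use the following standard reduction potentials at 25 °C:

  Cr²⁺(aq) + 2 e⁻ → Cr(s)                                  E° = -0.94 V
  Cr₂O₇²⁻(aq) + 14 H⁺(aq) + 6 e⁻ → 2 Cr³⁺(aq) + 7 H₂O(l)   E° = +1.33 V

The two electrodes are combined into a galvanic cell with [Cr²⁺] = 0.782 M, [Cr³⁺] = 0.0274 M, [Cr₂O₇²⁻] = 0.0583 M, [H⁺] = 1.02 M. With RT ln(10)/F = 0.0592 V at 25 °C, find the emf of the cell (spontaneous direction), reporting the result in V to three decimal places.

Cr₂O₇²⁻/Cr³⁺ is the cathode (higher E°), Cr²⁺/Cr the anode: E°cell = +1.33 − (-0.94) = +2.27 V, n = 6.
Overall: Cr₂O₇²⁻(aq) + 14 H⁺(aq) + 3 Cr(s) → 2 Cr³⁺(aq) + 7 H₂O(l) + 3 Cr²⁺(aq)
Q = [Cr³⁺]^2·[Cr²⁺]^3 / ([Cr₂O₇²⁻]·[H⁺]^14); log Q = -2.331.
E = E° − (0.0592/n) log Q = +2.27 − (0.0592/6)(-2.331) = +2.293 V.

+2.293 V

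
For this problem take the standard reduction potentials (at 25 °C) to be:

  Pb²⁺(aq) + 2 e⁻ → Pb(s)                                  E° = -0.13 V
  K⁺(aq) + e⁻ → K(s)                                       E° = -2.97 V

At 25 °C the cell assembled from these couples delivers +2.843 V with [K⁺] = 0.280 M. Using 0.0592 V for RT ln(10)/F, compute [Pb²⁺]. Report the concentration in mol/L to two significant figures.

0.099 M

Pb²⁺/Pb is the cathode, K⁺/K the anode: E°cell = +2.84 V, n = 2.
Overall reaction: Pb²⁺(aq) + 2 K(s) → Pb(s) + 2 K⁺(aq); Q = [K⁺]^2/[Pb²⁺]^1.
From E = E° − (0.0592/n) log Q: log Q = (E° − E)·n/0.0592 = (+2.84 − (+2.843))·2/0.0592 = -0.1014.
So 1·log[Pb²⁺] = 2·log(0.28) − log Q = -1.1057 − (-0.1014) = -1.0043; [Pb²⁺] = 10^(-1.0043) ≈ 0.099 M.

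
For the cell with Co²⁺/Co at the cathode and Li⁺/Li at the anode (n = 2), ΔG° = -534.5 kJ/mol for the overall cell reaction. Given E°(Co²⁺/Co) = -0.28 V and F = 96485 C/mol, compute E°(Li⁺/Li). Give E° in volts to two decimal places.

-3.05 V

E°cell = −ΔG°/(nF) = −(-534.5×10³)/((2)(96485)) = +2.770 V.
Since Co²⁺/Co is the cathode and Li⁺/Li the anode, E°cell = E°(Co²⁺/Co) − E°(Li⁺/Li).
So E°(Li⁺/Li) = E°(Co²⁺/Co) − E°cell = (-0.28) − (+2.770) = -3.05 V.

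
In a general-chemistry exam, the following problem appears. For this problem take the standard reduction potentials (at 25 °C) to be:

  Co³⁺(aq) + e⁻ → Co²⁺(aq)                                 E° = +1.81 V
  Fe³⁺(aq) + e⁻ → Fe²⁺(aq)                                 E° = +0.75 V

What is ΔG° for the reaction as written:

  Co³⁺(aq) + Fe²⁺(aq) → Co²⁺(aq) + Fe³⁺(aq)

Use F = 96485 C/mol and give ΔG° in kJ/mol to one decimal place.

-102.3 kJ/mol

As written, Co³⁺/Co²⁺ is reduced (cathode) and Fe³⁺/Fe²⁺ is oxidised (anode), so E°cell = (+1.81) − (+0.75) = +1.06 V.
Balancing electrons gives n = 1.
ΔG° = −nFE° = −(1)(96485)(+1.06) = -102,274 J = -102.3 kJ/mol.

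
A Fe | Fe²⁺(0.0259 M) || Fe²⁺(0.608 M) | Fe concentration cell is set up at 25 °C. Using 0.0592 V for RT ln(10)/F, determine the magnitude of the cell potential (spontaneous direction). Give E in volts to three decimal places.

For a concentration cell E°cell = 0. The 0.608 M side is the cathode (reduction is favoured where [Fe²⁺] is higher).
With n = 2, E = −(0.0592/2) log([Fe²⁺]ₐₙ/[Fe²⁺]꜀ₐₜ) = −(0.0592/2) log(0.0259/0.608) = −(0.0592/2)(-1.371) = +0.041 V.

+0.041 V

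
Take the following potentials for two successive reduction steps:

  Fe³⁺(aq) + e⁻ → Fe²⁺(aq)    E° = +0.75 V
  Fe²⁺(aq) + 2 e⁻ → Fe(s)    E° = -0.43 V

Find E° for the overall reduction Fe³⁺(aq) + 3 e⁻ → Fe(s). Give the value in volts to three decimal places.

-0.037 V

Standard free energies of sequential steps add: ΔG°₃ = ΔG°₁ + ΔG°₂, so n₃E°₃ = n₁E°₁ + n₂E°₂.
E°₃ = (1×+0.75 + 2×-0.43) / 3 = (-0.110) / 3 = -0.037 V.
Simply averaging or adding the two E° values would be wrong; the electron-weighted sum is required.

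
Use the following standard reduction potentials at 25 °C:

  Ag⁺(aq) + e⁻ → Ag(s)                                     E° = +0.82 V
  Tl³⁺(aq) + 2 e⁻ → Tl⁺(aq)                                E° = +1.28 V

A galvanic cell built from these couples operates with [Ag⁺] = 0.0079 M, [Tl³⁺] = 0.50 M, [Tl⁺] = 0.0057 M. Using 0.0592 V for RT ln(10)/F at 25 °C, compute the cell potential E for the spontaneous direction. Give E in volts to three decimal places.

Tl³⁺/Tl⁺ is the cathode (higher E°), Ag⁺/Ag the anode: E°cell = +1.28 − (+0.82) = +0.46 V, n = 2.
Overall: Tl³⁺(aq) + 2 Ag(s) → Tl⁺(aq) + 2 Ag⁺(aq)
Q = [Tl⁺]·[Ag⁺]^2 / ([Tl³⁺]); log Q = -6.148.
E = E° − (0.0592/n) log Q = +0.46 − (0.0592/2)(-6.148) = +0.642 V.

+0.642 V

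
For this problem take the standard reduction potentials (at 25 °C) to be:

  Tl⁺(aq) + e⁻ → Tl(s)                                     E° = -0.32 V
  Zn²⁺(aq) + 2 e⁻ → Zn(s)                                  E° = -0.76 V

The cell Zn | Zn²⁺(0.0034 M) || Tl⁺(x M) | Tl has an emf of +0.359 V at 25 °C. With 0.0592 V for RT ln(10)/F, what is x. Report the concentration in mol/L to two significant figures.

0.0025 M

Tl⁺/Tl is the cathode, Zn²⁺/Zn the anode: E°cell = +0.44 V, n = 2.
Overall reaction: 2 Tl⁺(aq) + Zn(s) → 2 Tl(s) + Zn²⁺(aq); Q = [Zn²⁺]^1/[Tl⁺]^2.
From E = E° − (0.0592/n) log Q: log Q = (E° − E)·n/0.0592 = (+0.44 − (+0.359))·2/0.0592 = 2.7365.
So 2·log[Tl⁺] = 1·log(0.0034) − log Q = -2.4685 − (2.7365) = -5.2050; log[Tl⁺] = -5.2050 / 2 = -2.6025; [Tl⁺] = 10^(-2.6025) ≈ 0.0025 M.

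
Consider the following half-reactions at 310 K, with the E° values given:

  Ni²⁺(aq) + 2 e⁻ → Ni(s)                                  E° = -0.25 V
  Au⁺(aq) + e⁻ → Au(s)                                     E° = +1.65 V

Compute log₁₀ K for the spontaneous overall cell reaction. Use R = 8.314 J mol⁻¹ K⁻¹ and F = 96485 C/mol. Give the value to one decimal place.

61.8

Cathode: Au⁺/Au; anode: Ni²⁺/Ni. E°cell = (+1.65) − (-0.25) = +1.90 V, with n = 2.
ΔG° = −nFE° = −RT ln K, so ln K = nFE°/(RT) = (2)(96485)(+1.90) / ((8.314)(310)) = 142.256.
log₁₀ K = 142.256 / ln 10 = 61.8.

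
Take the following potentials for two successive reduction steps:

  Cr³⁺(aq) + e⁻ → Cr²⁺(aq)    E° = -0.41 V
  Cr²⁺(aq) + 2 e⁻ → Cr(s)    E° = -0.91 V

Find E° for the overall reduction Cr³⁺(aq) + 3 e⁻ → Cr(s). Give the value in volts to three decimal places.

Standard free energies of sequential steps add: ΔG°₃ = ΔG°₁ + ΔG°₂, so n₃E°₃ = n₁E°₁ + n₂E°₂.
E°₃ = (1×-0.41 + 2×-0.91) / 3 = (-2.230) / 3 = -0.743 V.
Simply averaging or adding the two E° values would be wrong; the electron-weighted sum is required.

-0.743 V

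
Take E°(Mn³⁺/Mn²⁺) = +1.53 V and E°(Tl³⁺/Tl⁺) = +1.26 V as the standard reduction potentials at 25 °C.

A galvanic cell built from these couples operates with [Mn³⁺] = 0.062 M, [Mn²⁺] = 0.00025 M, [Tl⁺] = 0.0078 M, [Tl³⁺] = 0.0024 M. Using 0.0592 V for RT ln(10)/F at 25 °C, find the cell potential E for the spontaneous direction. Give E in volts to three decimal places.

Mn³⁺/Mn²⁺ is the cathode (higher E°), Tl³⁺/Tl⁺ the anode: E°cell = +1.53 − (+1.26) = +0.27 V, n = 2.
Overall: 2 Mn³⁺(aq) + Tl⁺(aq) → 2 Mn²⁺(aq) + Tl³⁺(aq)
Q = [Mn²⁺]^2·[Tl³⁺] / ([Mn³⁺]^2·[Tl⁺]); log Q = -5.301.
E = E° − (0.0592/n) log Q = +0.27 − (0.0592/2)(-5.301) = +0.427 V.

+0.427 V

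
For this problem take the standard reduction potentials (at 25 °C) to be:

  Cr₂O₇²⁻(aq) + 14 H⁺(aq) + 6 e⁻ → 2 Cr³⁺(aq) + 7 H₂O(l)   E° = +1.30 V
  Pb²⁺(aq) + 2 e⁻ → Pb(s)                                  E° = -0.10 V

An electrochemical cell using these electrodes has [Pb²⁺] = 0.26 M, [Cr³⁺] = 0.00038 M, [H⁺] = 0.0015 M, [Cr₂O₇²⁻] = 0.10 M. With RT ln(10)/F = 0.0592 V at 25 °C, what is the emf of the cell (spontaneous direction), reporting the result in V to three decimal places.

Cr₂O₇²⁻/Cr³⁺ is the cathode (higher E°), Pb²⁺/Pb the anode: E°cell = +1.30 − (-0.10) = +1.40 V, n = 6.
Overall: Cr₂O₇²⁻(aq) + 14 H⁺(aq) + 3 Pb(s) → 2 Cr³⁺(aq) + 7 H₂O(l) + 3 Pb²⁺(aq)
Q = [Cr³⁺]^2·[Pb²⁺]^3 / ([Cr₂O₇²⁻]·[H⁺]^14); log Q = 31.939.
E = E° − (0.0592/n) log Q = +1.40 − (0.0592/6)(31.939) = +1.085 V.

+1.085 V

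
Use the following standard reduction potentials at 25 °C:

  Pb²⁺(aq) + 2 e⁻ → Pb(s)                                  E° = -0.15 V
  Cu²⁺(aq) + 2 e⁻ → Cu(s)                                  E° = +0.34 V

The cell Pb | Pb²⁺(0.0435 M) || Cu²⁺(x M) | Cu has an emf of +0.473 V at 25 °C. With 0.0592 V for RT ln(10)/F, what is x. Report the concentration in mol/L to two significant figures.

Cu²⁺/Cu is the cathode, Pb²⁺/Pb the anode: E°cell = +0.49 V, n = 2.
Overall reaction: Cu²⁺(aq) + Pb(s) → Cu(s) + Pb²⁺(aq); Q = [Pb²⁺]^1/[Cu²⁺]^1.
From E = E° − (0.0592/n) log Q: log Q = (E° − E)·n/0.0592 = (+0.49 − (+0.473))·2/0.0592 = 0.5743.
So 1·log[Cu²⁺] = 1·log(0.0435) − log Q = -1.3615 − (0.5743) = -1.9358; [Cu²⁺] = 10^(-1.9358) ≈ 0.012 M.

0.012 M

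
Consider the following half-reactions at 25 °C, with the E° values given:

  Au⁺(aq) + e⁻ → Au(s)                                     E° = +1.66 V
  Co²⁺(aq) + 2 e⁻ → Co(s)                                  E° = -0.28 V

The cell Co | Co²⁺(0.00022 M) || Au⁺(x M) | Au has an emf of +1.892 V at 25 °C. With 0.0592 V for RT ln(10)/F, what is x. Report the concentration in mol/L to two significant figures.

0.0023 M

Au⁺/Au is the cathode, Co²⁺/Co the anode: E°cell = +1.94 V, n = 2.
Overall reaction: 2 Au⁺(aq) + Co(s) → 2 Au(s) + Co²⁺(aq); Q = [Co²⁺]^1/[Au⁺]^2.
From E = E° − (0.0592/n) log Q: log Q = (E° − E)·n/0.0592 = (+1.94 − (+1.892))·2/0.0592 = 1.6216.
So 2·log[Au⁺] = 1·log(0.00022) − log Q = -3.6576 − (1.6216) = -5.2792; log[Au⁺] = -5.2792 / 2 = -2.6396; [Au⁺] = 10^(-2.6396) ≈ 0.0023 M.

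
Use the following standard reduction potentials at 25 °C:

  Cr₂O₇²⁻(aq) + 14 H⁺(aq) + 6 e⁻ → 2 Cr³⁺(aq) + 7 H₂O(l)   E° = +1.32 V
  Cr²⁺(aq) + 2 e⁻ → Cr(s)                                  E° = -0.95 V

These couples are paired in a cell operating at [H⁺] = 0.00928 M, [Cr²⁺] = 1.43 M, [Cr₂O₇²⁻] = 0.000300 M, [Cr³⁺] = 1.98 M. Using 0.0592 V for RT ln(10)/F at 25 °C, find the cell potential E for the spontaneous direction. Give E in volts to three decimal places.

+1.944 V

Cr₂O₇²⁻/Cr³⁺ is the cathode (higher E°), Cr²⁺/Cr the anode: E°cell = +1.32 − (-0.95) = +2.27 V, n = 6.
Overall: Cr₂O₇²⁻(aq) + 14 H⁺(aq) + 3 Cr(s) → 2 Cr³⁺(aq) + 7 H₂O(l) + 3 Cr²⁺(aq)
Q = [Cr³⁺]^2·[Cr²⁺]^3 / ([Cr₂O₇²⁻]·[H⁺]^14); log Q = 33.037.
E = E° − (0.0592/n) log Q = +2.27 − (0.0592/6)(33.037) = +1.944 V.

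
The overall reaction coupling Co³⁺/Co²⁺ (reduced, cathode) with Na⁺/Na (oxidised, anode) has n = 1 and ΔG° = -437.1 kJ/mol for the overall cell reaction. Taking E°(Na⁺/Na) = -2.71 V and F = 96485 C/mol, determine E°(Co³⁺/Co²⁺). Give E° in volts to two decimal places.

+1.82 V

E°cell = −ΔG°/(nF) = −(-437.1×10³)/((1)(96485)) = +4.530 V.
Since Co³⁺/Co²⁺ is the cathode and Na⁺/Na the anode, E°cell = E°(Co³⁺/Co²⁺) − E°(Na⁺/Na).
So E°(Co³⁺/Co²⁺) = E°cell + E°(Na⁺/Na) = +4.530 + (-2.71) = +1.82 V.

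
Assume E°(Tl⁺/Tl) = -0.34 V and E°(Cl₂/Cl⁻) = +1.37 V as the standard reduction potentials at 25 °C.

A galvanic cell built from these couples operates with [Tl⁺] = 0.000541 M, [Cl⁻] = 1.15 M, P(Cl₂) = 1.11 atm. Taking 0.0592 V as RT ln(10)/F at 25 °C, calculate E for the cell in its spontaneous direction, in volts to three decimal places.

Cl₂/Cl⁻ is the cathode (higher E°), Tl⁺/Tl the anode: E°cell = +1.37 − (-0.34) = +1.71 V, n = 2.
Overall: Cl₂(g) + 2 Tl(s) → 2 Cl⁻(aq) + 2 Tl⁺(aq)
Q = [Cl⁻]^2·[Tl⁺]^2 / (P(Cl₂)); log Q = -6.458.
E = E° − (0.0592/n) log Q = +1.71 − (0.0592/2)(-6.458) = +1.901 V.

+1.901 V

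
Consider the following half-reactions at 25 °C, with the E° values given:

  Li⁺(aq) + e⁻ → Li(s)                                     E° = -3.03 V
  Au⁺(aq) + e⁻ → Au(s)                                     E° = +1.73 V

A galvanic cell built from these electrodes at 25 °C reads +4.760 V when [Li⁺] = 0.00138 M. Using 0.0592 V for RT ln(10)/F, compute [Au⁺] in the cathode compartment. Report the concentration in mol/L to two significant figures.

0.0014 M

Au⁺/Au is the cathode, Li⁺/Li the anode: E°cell = +4.76 V, n = 1.
Overall reaction: Au⁺(aq) + Li(s) → Au(s) + Li⁺(aq); Q = [Li⁺]^1/[Au⁺]^1.
From E = E° − (0.0592/n) log Q: log Q = (E° − E)·n/0.0592 = (+4.76 − (+4.760))·1/0.0592 = 0.0000.
So 1·log[Au⁺] = 1·log(0.00138) − log Q = -2.8601 − (0.0000) = -2.8601; [Au⁺] = 10^(-2.8601) ≈ 0.0014 M.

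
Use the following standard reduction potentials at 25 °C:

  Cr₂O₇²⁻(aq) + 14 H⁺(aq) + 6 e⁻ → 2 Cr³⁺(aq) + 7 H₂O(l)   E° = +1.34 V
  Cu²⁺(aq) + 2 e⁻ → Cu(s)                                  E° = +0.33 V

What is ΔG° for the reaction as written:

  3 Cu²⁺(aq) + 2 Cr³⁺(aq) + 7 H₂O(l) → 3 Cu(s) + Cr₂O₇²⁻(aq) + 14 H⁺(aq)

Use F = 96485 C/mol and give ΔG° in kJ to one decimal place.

+584.7 kJ

As written, Cu²⁺/Cu is reduced (cathode) and Cr₂O₇²⁻/Cr³⁺ is oxidised (anode), so E°cell = (+0.33) − (+1.34) = -1.01 V.
Balancing electrons gives n = 6.
ΔG° = −nFE° = −(6)(96485)(-1.01) = 584,699 J = +584.7 kJ.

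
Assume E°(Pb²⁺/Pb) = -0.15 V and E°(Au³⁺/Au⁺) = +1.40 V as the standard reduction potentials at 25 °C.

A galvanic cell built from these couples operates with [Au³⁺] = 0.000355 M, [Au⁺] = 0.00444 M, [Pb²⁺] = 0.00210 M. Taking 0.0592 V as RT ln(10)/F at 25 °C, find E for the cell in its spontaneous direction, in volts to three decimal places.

+1.597 V

Au³⁺/Au⁺ is the cathode (higher E°), Pb²⁺/Pb the anode: E°cell = +1.40 − (-0.15) = +1.55 V, n = 2.
Overall: Au³⁺(aq) + Pb(s) → Au⁺(aq) + Pb²⁺(aq)
Q = [Au⁺]·[Pb²⁺] / ([Au³⁺]); log Q = -1.581.
E = E° − (0.0592/n) log Q = +1.55 − (0.0592/2)(-1.581) = +1.597 V.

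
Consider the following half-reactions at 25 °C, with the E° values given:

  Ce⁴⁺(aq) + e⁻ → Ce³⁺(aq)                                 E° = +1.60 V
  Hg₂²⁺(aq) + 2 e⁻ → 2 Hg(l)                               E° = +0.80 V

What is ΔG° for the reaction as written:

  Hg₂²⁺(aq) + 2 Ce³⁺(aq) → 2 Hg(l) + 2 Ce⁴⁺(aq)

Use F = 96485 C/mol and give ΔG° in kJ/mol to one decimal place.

As written, Hg₂²⁺/Hg is reduced (cathode) and Ce⁴⁺/Ce³⁺ is oxidised (anode), so E°cell = (+0.80) − (+1.60) = -0.80 V.
Balancing electrons gives n = 2.
ΔG° = −nFE° = −(2)(96485)(-0.80) = 154,376 J = +154.4 kJ/mol.

+154.4 kJ/mol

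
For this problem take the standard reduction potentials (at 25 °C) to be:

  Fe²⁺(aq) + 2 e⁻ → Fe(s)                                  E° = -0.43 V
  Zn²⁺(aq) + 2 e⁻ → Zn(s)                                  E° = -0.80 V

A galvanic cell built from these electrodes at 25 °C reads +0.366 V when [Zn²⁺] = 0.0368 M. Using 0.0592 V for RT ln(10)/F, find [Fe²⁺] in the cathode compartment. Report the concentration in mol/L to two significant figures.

0.027 M

Fe²⁺/Fe is the cathode, Zn²⁺/Zn the anode: E°cell = +0.37 V, n = 2.
Overall reaction: Fe²⁺(aq) + Zn(s) → Fe(s) + Zn²⁺(aq); Q = [Zn²⁺]^1/[Fe²⁺]^1.
From E = E° − (0.0592/n) log Q: log Q = (E° − E)·n/0.0592 = (+0.37 − (+0.366))·2/0.0592 = 0.1351.
So 1·log[Fe²⁺] = 1·log(0.0368) − log Q = -1.4342 − (0.1351) = -1.5693; [Fe²⁺] = 10^(-1.5693) ≈ 0.027 M.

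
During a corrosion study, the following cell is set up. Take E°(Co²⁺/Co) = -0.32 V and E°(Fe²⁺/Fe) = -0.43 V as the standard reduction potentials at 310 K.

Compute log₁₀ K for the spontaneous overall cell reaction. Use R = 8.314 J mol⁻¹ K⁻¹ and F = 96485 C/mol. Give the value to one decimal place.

Cathode: Co²⁺/Co; anode: Fe²⁺/Fe. E°cell = (-0.32) − (-0.43) = +0.11 V, with n = 2.
ΔG° = −nFE° = −RT ln K, so ln K = nFE°/(RT) = (2)(96485)(+0.11) / ((8.314)(310)) = 8.236.
log₁₀ K = 8.236 / ln 10 = 3.6.

3.6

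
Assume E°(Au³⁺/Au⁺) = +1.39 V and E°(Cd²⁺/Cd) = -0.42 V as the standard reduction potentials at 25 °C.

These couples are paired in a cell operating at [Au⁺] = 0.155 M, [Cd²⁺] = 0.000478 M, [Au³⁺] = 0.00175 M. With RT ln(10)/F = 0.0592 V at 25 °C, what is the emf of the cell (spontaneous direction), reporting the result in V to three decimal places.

+1.851 V

Au³⁺/Au⁺ is the cathode (higher E°), Cd²⁺/Cd the anode: E°cell = +1.39 − (-0.42) = +1.81 V, n = 2.
Overall: Au³⁺(aq) + Cd(s) → Au⁺(aq) + Cd²⁺(aq)
Q = [Au⁺]·[Cd²⁺] / ([Au³⁺]); log Q = -1.373.
E = E° − (0.0592/n) log Q = +1.81 − (0.0592/2)(-1.373) = +1.851 V.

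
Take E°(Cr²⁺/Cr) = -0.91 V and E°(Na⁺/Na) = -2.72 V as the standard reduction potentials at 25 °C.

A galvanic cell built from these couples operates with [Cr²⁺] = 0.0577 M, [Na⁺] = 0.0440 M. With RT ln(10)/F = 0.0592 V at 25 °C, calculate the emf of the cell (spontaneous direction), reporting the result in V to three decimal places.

Cr²⁺/Cr is the cathode (higher E°), Na⁺/Na the anode: E°cell = -0.91 − (-2.72) = +1.81 V, n = 2.
Overall: Cr²⁺(aq) + 2 Na(s) → Cr(s) + 2 Na⁺(aq)
Q = [Na⁺]^2 / ([Cr²⁺]); log Q = -1.474.
E = E° − (0.0592/n) log Q = +1.81 − (0.0592/2)(-1.474) = +1.854 V.

+1.854 V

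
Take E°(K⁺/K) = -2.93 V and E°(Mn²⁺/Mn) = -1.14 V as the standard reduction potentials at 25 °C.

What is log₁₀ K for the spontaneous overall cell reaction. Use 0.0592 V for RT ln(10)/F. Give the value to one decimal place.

Cathode: Mn²⁺/Mn; anode: K⁺/K. E°cell = +1.79 V, n = 2.
log K = nE°cell / 0.0592 = (2)(+1.79) / 0.0592 = 60.5.

60.5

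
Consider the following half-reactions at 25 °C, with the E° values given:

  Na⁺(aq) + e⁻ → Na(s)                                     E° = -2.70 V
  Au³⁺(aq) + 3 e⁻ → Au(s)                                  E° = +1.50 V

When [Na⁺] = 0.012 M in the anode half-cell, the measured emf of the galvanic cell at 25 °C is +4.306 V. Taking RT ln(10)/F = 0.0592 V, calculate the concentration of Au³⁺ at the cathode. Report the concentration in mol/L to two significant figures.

0.41 M

Au³⁺/Au is the cathode, Na⁺/Na the anode: E°cell = +4.20 V, n = 3.
Overall reaction: Au³⁺(aq) + 3 Na(s) → Au(s) + 3 Na⁺(aq); Q = [Na⁺]^3/[Au³⁺]^1.
From E = E° − (0.0592/n) log Q: log Q = (E° − E)·n/0.0592 = (+4.20 − (+4.306))·3/0.0592 = -5.3716.
So 1·log[Au³⁺] = 3·log(0.012) − log Q = -5.7625 − (-5.3716) = -0.3909; [Au³⁺] = 10^(-0.3909) ≈ 0.41 M.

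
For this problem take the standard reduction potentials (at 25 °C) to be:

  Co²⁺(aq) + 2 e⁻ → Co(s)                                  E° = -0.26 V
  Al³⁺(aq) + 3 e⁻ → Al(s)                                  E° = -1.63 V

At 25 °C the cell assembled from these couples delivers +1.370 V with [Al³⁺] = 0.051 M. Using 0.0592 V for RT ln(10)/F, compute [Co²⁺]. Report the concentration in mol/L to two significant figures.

0.14 M

Co²⁺/Co is the cathode, Al³⁺/Al the anode: E°cell = +1.37 V, n = 6.
Overall reaction: 3 Co²⁺(aq) + 2 Al(s) → 3 Co(s) + 2 Al³⁺(aq); Q = [Al³⁺]^2/[Co²⁺]^3.
From E = E° − (0.0592/n) log Q: log Q = (E° − E)·n/0.0592 = (+1.37 − (+1.370))·6/0.0592 = 0.0000.
So 3·log[Co²⁺] = 2·log(0.051) − log Q = -2.5849 − (0.0000) = -2.5849; log[Co²⁺] = -2.5849 / 3 = -0.8616; [Co²⁺] = 10^(-0.8616) ≈ 0.14 M.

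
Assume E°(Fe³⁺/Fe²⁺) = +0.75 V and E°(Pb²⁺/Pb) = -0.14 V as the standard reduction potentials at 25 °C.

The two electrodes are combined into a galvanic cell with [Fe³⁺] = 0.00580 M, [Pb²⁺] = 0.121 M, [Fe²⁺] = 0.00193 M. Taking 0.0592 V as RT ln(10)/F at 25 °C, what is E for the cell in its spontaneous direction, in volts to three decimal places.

+0.945 V

Fe³⁺/Fe²⁺ is the cathode (higher E°), Pb²⁺/Pb the anode: E°cell = +0.75 − (-0.14) = +0.89 V, n = 2.
Overall: 2 Fe³⁺(aq) + Pb(s) → 2 Fe²⁺(aq) + Pb²⁺(aq)
Q = [Fe²⁺]^2·[Pb²⁺] / ([Fe³⁺]^2); log Q = -1.873.
E = E° − (0.0592/n) log Q = +0.89 − (0.0592/2)(-1.873) = +0.945 V.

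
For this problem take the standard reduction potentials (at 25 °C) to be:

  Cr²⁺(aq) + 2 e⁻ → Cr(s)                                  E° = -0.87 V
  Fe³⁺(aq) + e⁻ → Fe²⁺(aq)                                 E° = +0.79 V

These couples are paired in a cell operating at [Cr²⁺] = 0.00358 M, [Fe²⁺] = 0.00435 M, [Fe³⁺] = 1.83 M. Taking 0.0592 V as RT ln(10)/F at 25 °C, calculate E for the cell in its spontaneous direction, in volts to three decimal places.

Fe³⁺/Fe²⁺ is the cathode (higher E°), Cr²⁺/Cr the anode: E°cell = +0.79 − (-0.87) = +1.66 V, n = 2.
Overall: 2 Fe³⁺(aq) + Cr(s) → 2 Fe²⁺(aq) + Cr²⁺(aq)
Q = [Fe²⁺]^2·[Cr²⁺] / ([Fe³⁺]^2); log Q = -7.694.
E = E° − (0.0592/n) log Q = +1.66 − (0.0592/2)(-7.694) = +1.888 V.

+1.888 V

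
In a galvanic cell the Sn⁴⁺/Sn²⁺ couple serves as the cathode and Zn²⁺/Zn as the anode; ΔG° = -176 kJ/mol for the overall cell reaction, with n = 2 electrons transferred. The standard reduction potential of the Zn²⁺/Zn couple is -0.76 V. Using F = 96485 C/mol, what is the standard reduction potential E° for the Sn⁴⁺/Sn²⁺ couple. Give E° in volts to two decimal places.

+0.15 V

E°cell = −ΔG°/(nF) = −(-176×10³)/((2)(96485)) = +0.912 V.
Since Sn⁴⁺/Sn²⁺ is the cathode and Zn²⁺/Zn the anode, E°cell = E°(Sn⁴⁺/Sn²⁺) − E°(Zn²⁺/Zn).
So E°(Sn⁴⁺/Sn²⁺) = E°cell + E°(Zn²⁺/Zn) = +0.912 + (-0.76) = +0.15 V.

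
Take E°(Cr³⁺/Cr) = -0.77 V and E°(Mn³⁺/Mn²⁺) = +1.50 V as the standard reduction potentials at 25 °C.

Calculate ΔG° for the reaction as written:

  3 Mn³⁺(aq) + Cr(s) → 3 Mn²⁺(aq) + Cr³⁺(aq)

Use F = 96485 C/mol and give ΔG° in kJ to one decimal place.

As written, Mn³⁺/Mn²⁺ is reduced (cathode) and Cr³⁺/Cr is oxidised (anode), so E°cell = (+1.50) − (-0.77) = +2.27 V.
Balancing electrons gives n = 3.
ΔG° = −nFE° = −(3)(96485)(+2.27) = -657,063 J = -657.1 kJ.

-657.1 kJ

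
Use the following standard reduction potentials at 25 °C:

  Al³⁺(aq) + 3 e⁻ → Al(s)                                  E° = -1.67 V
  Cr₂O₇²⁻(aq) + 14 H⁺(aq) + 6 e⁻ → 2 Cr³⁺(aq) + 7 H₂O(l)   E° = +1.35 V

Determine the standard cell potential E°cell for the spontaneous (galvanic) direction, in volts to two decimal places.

+3.02 V

The Cr₂O₇²⁻/Cr³⁺ couple has the higher reduction potential, so it is the cathode; Al³⁺/Al is oxidised at the anode.
E°cell = E°(cathode) − E°(anode) = (+1.35) − (-1.67) = +3.02 V.
Since E°cell > 0, the reaction is spontaneous under standard conditions.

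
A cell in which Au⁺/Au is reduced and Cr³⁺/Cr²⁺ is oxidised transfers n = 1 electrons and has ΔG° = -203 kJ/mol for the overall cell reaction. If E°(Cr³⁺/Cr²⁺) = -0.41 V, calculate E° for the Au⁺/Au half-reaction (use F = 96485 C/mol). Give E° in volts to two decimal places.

E°cell = −ΔG°/(nF) = −(-203×10³)/((1)(96485)) = +2.104 V.
Since Au⁺/Au is the cathode and Cr³⁺/Cr²⁺ the anode, E°cell = E°(Au⁺/Au) − E°(Cr³⁺/Cr²⁺).
So E°(Au⁺/Au) = E°cell + E°(Cr³⁺/Cr²⁺) = +2.104 + (-0.41) = +1.69 V.

+1.69 V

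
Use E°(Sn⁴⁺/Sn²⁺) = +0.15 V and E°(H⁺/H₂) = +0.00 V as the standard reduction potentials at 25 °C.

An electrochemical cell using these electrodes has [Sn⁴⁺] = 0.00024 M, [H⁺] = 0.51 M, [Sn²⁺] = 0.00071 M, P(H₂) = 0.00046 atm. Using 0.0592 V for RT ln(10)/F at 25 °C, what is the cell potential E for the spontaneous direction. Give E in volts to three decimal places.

+0.055 V

Sn⁴⁺/Sn²⁺ is the cathode (higher E°), H⁺/H₂ the anode: E°cell = +0.15 − (+0.00) = +0.15 V, n = 2.
Overall: Sn⁴⁺(aq) + H₂(g) → Sn²⁺(aq) + 2 H⁺(aq)
Q = [Sn²⁺]·[H⁺]^2 / ([Sn⁴⁺]·P(H₂)); log Q = 3.223.
E = E° − (0.0592/n) log Q = +0.15 − (0.0592/2)(3.223) = +0.055 V.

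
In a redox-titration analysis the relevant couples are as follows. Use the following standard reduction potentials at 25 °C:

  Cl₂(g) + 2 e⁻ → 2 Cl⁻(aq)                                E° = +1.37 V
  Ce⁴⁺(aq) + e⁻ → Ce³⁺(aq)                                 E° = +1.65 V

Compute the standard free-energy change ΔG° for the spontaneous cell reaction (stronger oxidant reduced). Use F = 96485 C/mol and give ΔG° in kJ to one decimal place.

Ce⁴⁺/Ce³⁺ (E° = +1.65 V) is the cathode; Cl₂/Cl⁻ (E° = +1.37 V) is the anode, so E°cell = +0.28 V.
Balancing electrons gives n = 2 (lcm of 1 and 2).
ΔG° = −nFE° = −(2)(96485)(+0.28) = -54,032 J = -54.0 kJ.

-54.0 kJ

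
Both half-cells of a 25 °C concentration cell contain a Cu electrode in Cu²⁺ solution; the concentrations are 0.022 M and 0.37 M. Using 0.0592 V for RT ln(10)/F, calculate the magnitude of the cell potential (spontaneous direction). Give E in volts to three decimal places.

For a concentration cell E°cell = 0. The 0.37 M side is the cathode (reduction is favoured where [Cu²⁺] is higher).
With n = 2, E = −(0.0592/2) log([Cu²⁺]ₐₙ/[Cu²⁺]꜀ₐₜ) = −(0.0592/2) log(0.022/0.37) = −(0.0592/2)(-1.226) = +0.036 V.

+0.036 V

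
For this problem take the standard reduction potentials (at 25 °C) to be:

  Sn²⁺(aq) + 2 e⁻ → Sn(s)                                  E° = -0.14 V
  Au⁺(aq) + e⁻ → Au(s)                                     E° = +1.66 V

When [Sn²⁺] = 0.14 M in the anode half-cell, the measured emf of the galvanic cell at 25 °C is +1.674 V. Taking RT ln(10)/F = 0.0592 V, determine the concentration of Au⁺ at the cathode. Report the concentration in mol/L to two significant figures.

0.0028 M

Au⁺/Au is the cathode, Sn²⁺/Sn the anode: E°cell = +1.80 V, n = 2.
Overall reaction: 2 Au⁺(aq) + Sn(s) → 2 Au(s) + Sn²⁺(aq); Q = [Sn²⁺]^1/[Au⁺]^2.
From E = E° − (0.0592/n) log Q: log Q = (E° − E)·n/0.0592 = (+1.80 − (+1.674))·2/0.0592 = 4.2568.
So 2·log[Au⁺] = 1·log(0.14) − log Q = -0.8539 − (4.2568) = -5.1107; log[Au⁺] = -5.1107 / 2 = -2.5553; [Au⁺] = 10^(-2.5553) ≈ 0.0028 M.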